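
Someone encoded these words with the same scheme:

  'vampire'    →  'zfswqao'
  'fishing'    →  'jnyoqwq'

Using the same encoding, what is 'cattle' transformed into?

gfzatn

In vampire: v→z is +4, a→f is +5, m→s is +6, p→w is +7 — the shift increases by 1 each position. Letter i (0-indexed) is shifted by i+4, so successive shifts are 4, 5, 6, ….
On cattle: c+4=g, a+5=f, t+6=z, t+7=a, l+8=t, e+9=n.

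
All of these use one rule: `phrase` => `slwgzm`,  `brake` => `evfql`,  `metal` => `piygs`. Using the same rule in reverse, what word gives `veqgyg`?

In phrase: p→s is +3, h→l is +4, r→w is +5, a→g is +6 — the shift increases by 1 each position. The shift increases by 1 at each position, starting from +3: 3, 4, 5, ….
Decoding veqgyg: v−3=s, e−4=a, q−5=l, g−6=a, y−7=r, g−8=y.

salary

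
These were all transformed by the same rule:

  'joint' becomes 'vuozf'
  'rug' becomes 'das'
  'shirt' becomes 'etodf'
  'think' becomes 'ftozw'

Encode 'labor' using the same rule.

The shift depends on letter class: consonant j→v is +12, but vowel o→u is +6. Vowels shift forward by 6 and consonants shift forward by 12.
On labor: l(cons)+12=x, a(vowel)+6=g, b(cons)+12=n, o(vowel)+6=u, r(cons)+12=d.

xgnud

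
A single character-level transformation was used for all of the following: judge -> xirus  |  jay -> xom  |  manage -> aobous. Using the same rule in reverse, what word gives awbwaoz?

minimal

Compare letters: j→x is +14, u→i is +14, d→r is +14 — a constant shift. Each letter is shifted forward by 14 in the alphabet (a Caesar shift of +14).
Undoing it on awbwaoz: a−14=m, w−14=i, b−14=n, w−14=i, a−14=m, o−14=a, z−14=l.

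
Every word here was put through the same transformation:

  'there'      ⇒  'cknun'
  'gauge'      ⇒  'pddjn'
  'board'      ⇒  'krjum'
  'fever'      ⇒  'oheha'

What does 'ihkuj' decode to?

Shifts by position in there: pos 0: t→c (+9), pos 1: h→k (+3), pos 2: e→n (+9), pos 3: r→u (+3) — repeating every 2. A repeating key of period 2 is used — shifts +9, +3 over and over.
Decoding ihkuj: i−9=z, h−3=e, k−9=b, u−3=r, j−9=a.

zebra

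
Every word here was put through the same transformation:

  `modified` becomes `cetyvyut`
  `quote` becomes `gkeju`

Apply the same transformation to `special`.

ifusyqb

Compare letters: m→c is +16, o→e is +16, d→t is +16 — a constant shift. Every letter moves 16 places later in the alphabet, wrapping around z→a.
Applying it to special: s+16=i, p+16=f, e+16=u, c+16=s, i+16=y, a+16=q, l+16=b.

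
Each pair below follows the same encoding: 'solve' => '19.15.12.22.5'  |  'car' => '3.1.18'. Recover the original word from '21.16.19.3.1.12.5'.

Letters become their 1-indexed alphabet positions: a=1 … z=26.
Reversing it on 21.16.19.3.1.12.5: 21=u, 16=p, 19=s, 3=c, 1=a, 12=l, 5=e.

upscale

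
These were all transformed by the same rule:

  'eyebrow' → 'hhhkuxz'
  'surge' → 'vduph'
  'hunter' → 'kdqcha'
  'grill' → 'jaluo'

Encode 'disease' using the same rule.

Shifts by position in eyebrow: pos 0: e→h (+3), pos 1: y→h (+9), pos 2: e→h (+3), pos 3: b→k (+9) — repeating every 2. It's a Vigenère-style cipher with numeric key [3,9]: position i shifts by key[i mod 2].
Applying it to disease: d+3=g, i+9=r, s+3=v, e+9=n, a+3=d, s+9=b, e+3=h.

grvndbh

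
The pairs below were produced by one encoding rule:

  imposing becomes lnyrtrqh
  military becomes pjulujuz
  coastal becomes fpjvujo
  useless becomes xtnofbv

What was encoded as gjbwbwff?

Shifts by position in imposing: pos 0: i→l (+3), pos 1: m→n (+1), pos 2: p→y (+9), pos 3: o→r (+3), pos 4: s→t (+1), pos 5: i→r (+9) — repeating every 3. It's a Vigenère-style cipher with numeric key [3,1,9]: position i shifts by key[i mod 3].
Undoing it on gjbwbwff: g−3=d, j−1=i, b−9=s, w−3=t, b−1=a, w−9=n, f−3=c, f−1=e.

distance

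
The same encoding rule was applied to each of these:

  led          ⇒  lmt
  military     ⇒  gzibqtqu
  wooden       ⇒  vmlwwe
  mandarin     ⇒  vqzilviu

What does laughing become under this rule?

The output letters match the input read backwards, each shifted +8: led reversed is del. Read the word backwards and shift each letter +8.
For laughing: reverse → gnihgual; then shift: g+8=o, n+8=v, i+8=q, h+8=p, g+8=o, u+8=c, a+8=i, l+8=t.

ovqpocit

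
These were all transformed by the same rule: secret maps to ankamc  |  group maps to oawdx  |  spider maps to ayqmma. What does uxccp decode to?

Shifts by position in secret: pos 0: s→a (+8), pos 1: e→n (+9), pos 2: c→k (+8), pos 3: r→a (+9) — repeating every 2. A repeating key of period 2 is used — shifts +8, +9 over and over.
Reversing it on uxccp: u−8=m, x−9=o, c−8=u, c−9=t, p−8=h.

mouth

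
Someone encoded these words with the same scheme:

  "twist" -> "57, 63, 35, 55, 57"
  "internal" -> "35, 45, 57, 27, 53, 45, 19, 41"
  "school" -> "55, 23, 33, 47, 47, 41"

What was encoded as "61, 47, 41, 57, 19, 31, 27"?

With a=1..z=26, the number is 2·pos + 17.
Undoing it on 61, 47, 41, 57, 19, 31, 27: 61→(61−17)÷2=22=v, 47→(47−17)÷2=15=o, 41→(41−17)÷2=12=l, 57→(57−17)÷2=20=t, 19→(19−17)÷2=1=a, 31→(31−17)÷2=7=g, 27→(27−17)÷2=5=e.

voltage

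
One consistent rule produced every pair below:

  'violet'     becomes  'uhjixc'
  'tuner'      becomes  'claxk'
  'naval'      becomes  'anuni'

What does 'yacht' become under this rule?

v(21)→u(20) and i(8)→h(7) fit y≡9x+13 (mod 26); the inverse of 9 mod 26 is 3. Treating letters as 0–25, the rule is x ↦ 9x + 13 (mod 26).
For yacht: y(24)→9·24+13≡21=v; a(0)→9·0+13≡13=n; c(2)→9·2+13≡5=f; h(7)→9·7+13≡24=y; t(19)→9·19+13≡2=c (all mod 26).

vnfyc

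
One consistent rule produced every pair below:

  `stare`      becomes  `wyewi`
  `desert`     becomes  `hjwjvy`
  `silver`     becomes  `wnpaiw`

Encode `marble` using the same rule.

Shifts by position in stare: pos 0: s→w (+4), pos 1: t→y (+5), pos 2: a→e (+4), pos 3: r→w (+5) — repeating every 2. A repeating key of period 2 is used — shifts +4, +5 over and over.
Applying it to marble: m+4=q, a+5=f, r+4=v, b+5=g, l+4=p, e+5=j.

qfvgpj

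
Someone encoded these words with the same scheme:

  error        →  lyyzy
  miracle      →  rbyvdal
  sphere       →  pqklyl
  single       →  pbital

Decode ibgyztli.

e(4)→l(11) and r(17)→y(24) fit y≡17x+21 (mod 26); the inverse of 17 mod 26 is 23. Treating letters as 0–25, the rule is x ↦ 17x + 21 (mod 26).
Reversing it on ibgyztli: i(8)→23·(8−21)≡13=n; b(1)→23·(1−21)≡8=i; g(6)→23·(6−21)≡19=t; y(24)→23·(24−21)≡17=r; z(25)→23·(25−21)≡14=o; t(19)→23·(19−21)≡6=g; l(11)→23·(11−21)≡4=e; i(8)→23·(8−21)≡13=n (all mod 26).

nitrogen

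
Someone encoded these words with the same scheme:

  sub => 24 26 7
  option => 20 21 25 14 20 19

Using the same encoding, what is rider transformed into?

Each letter is replaced by its alphabet position (a=1..z=26) + 5.
Applying it to rider: r=18→23, i=9→14, d=4→9, e=5→10, r=18→23.

23 14 9 10 23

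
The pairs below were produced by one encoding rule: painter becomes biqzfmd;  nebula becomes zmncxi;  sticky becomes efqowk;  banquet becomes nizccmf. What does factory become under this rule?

The shift depends on letter class: consonant p→b is +12, but vowel a→i is +8. Two shifts are in play — +8 for a/e/i/o/u, +12 for every other letter.
On factory: f(cons)+12=r, a(vowel)+8=i, c(cons)+12=o, t(cons)+12=f, o(vowel)+8=w, r(cons)+12=d, y(cons)+12=k.

riofwdk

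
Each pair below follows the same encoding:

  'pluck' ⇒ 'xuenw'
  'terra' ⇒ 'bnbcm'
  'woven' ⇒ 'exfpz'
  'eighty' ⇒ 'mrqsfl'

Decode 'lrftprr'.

In pluck: p→x is +8, l→u is +9, u→e is +10, c→n is +11 — the shift increases by 1 each position. Each letter shifts forward by (position + 8), i.e. 8, 9, 10, … — the shift grows by one for each successive letter.
Reversing it on lrftprr: l−8=d, r−9=i, f−10=v, t−11=i, p−12=d, r−13=e, r−14=d.

divided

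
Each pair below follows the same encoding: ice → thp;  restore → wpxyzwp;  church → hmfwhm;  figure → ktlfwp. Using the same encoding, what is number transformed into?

The shift depends on letter class: consonant c→h is +5, but vowel i→t is +11. The rule splits by letter class: vowels +11, consonants +5.
On number: n(cons)+5=s, u(vowel)+11=f, m(cons)+5=r, b(cons)+5=g, e(vowel)+11=p, r(cons)+5=w.

sfrgpw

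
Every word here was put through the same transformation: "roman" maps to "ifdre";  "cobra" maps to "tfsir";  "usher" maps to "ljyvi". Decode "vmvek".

event

Compare letters: r→i is +17, o→f is +17, m→d is +17 — a constant shift. This is a Caesar cipher with shift 17.
Reversing it on vmvek: v−17=e, m−17=v, v−17=e, e−17=n, k−17=t.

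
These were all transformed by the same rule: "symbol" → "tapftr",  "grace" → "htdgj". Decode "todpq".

Each letter shifts forward by (position + 1), i.e. 1, 2, 3, … — the shift grows by one for each successive letter.
Reversing it on todpq: t−1=s, o−2=m, d−3=a, p−4=l, q−5=l.

small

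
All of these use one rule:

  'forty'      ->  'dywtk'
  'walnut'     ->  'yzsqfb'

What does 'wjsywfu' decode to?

partner

The output letters match the input read backwards, each shifted +5: forty reversed is ytrof. Two steps: reverse the string, then apply a Caesar shift of +5.
Reversing it on wjsywfu: shift back: w−5=r, j−5=e, s−5=n, y−5=t, w−5=r, f−5=a, u−5=p → rentrap; then reverse → partner.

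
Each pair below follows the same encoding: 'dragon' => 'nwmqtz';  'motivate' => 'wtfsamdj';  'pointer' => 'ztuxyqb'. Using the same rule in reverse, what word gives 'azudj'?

The shifts repeat in a cycle of length 3: positions 0,1,… shift by +10, +5, +12, then the pattern repeats.
Undoing it on azudj: a−10=q, z−5=u, u−12=i, d−10=t, j−5=e.

quite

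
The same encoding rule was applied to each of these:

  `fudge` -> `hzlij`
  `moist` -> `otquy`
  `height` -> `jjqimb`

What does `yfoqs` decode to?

wagon

Shifts by position in fudge: pos 0: f→h (+2), pos 1: u→z (+5), pos 2: d→l (+8), pos 3: g→i (+2), pos 4: e→j (+5) — repeating every 3. It's a Vigenère-style cipher with numeric key [2,5,8]: position i shifts by key[i mod 3].
Decoding yfoqs: y−2=w, f−5=a, o−8=g, q−2=o, s−5=n.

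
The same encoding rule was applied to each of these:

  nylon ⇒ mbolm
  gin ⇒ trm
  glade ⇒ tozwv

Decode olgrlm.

Each pair mirrors across the alphabet (n↔m, y↔b, l↔o): positions sum to 25. Letters are reflected about the middle of the alphabet (position → 25−position): Atbash.
Decoding olgrlm: o↔l, l↔o, g↔t, r↔i, l↔o, m↔n.

lotion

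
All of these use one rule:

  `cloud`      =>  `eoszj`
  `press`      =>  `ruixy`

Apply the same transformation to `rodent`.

Each letter shifts forward by (position + 2), i.e. 2, 3, 4, … — the shift grows by one for each successive letter.
On rodent: r+2=t, o+3=r, d+4=h, e+5=j, n+6=t, t+7=a.

trhjta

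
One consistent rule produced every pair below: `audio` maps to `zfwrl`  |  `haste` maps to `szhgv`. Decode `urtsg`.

Each pair mirrors across the alphabet (a↔z, u↔f, d↔w): positions sum to 25. Each letter is replaced by its mirror in the alphabet: a↔z, b↔y, c↔x, and so on (the Atbash cipher).
Decoding urtsg: u↔f, r↔i, t↔g, s↔h, g↔t.

fight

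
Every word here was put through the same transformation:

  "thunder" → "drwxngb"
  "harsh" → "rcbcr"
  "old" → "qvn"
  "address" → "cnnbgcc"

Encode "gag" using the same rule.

The shift depends on letter class: consonant t→d is +10, but vowel u→w is +2. Vowels shift forward by 2 and consonants shift forward by 10.
On gag: g(cons)+10=q, a(vowel)+2=c, g(cons)+10=q.

qcq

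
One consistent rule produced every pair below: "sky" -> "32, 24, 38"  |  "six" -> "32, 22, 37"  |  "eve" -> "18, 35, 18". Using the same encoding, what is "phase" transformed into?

29, 21, 14, 32, 18

Letters become their 1-based position plus 13 (so a→14, b→15, …).
On phase: p=16→29, h=8→21, a=1→14, s=19→32, e=5→18.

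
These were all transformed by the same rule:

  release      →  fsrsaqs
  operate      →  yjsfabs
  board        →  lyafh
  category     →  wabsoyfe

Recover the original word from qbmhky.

studio

r(17)→f(5) and e(4)→s(18) fit y≡11x+0 (mod 26); the inverse of 11 mod 26 is 19. Each letter's alphabet position (a=0..z=25) is mapped through 11·x+0 mod 26 — an affine cipher.
Undoing it on qbmhky: q(16)→19·(16−0)≡18=s; b(1)→19·(1−0)≡19=t; m(12)→19·(12−0)≡20=u; h(7)→19·(7−0)≡3=d; k(10)→19·(10−0)≡8=i; y(24)→19·(24−0)≡14=o (all mod 26).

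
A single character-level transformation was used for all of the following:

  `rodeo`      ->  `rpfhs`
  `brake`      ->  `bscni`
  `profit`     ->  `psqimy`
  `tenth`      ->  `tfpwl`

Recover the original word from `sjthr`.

siren

Letter i (0-indexed) is shifted by i+0, so successive shifts are 0, 1, 2, ….
Decoding sjthr: s−0=s, j−1=i, t−2=r, h−3=e, r−4=n.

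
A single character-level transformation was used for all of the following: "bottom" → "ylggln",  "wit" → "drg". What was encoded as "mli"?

This is the alphabet-reversal cipher (Atbash): a becomes z, b becomes y, etc.
Decoding mli: m↔n, l↔o, i↔r.

nor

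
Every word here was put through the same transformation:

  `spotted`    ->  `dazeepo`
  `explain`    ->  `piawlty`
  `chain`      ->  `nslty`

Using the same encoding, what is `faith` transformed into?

qltes

Compare letters: s→d is +11, p→a is +11, o→z is +11 — a constant shift. Every letter moves 11 places later in the alphabet, wrapping around z→a.
Applying it to faith: f+11=q, a+11=l, i+11=t, t+11=e, h+11=s.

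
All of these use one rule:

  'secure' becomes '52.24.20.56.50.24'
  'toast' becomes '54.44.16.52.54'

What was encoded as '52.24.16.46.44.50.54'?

s(#19)→52 and e(#5)→24: differences scale by 2, so n = 2·pos + 14. The formula is n = 2×(alphabet index, a=1) + 14.
Decoding 52.24.16.46.44.50.54: 52→(52−14)÷2=19=s, 24→(24−14)÷2=5=e, 16→(16−14)÷2=1=a, 46→(46−14)÷2=16=p, 44→(44−14)÷2=15=o, 50→(50−14)÷2=18=r, 54→(54−14)÷2=20=t.

seaport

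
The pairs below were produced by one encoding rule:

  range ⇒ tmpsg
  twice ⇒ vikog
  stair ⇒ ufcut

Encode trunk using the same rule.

vdwzm

It's a Vigenère-style cipher with numeric key [2,12]: position i shifts by key[i mod 2].
Applying it to trunk: t+2=v, r+12=d, u+2=w, n+12=z, k+2=m.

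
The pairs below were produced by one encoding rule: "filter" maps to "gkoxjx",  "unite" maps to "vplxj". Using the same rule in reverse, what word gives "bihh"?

aged

Letter i (0-indexed) is shifted by i+1, so successive shifts are 1, 2, 3, ….
Reversing it on bihh: b−1=a, i−2=g, h−3=e, h−4=d.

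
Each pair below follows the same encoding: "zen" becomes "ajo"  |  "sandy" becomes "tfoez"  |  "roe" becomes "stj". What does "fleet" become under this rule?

gmjju

The shift depends on letter class: consonant z→a is +1, but vowel e→j is +5. Vowels shift forward by 5 and consonants shift forward by 1.
For fleet: f(cons)+1=g, l(cons)+1=m, e(vowel)+5=j, e(vowel)+5=j, t(cons)+1=u.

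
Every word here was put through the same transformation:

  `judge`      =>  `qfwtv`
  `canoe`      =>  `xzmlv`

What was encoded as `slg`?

hot

Each pair mirrors across the alphabet (j↔q, u↔f, d↔w): positions sum to 25. Each letter is replaced by its mirror in the alphabet: a↔z, b↔y, c↔x, and so on (the Atbash cipher).
Undoing it on slg: s↔h, l↔o, g↔t.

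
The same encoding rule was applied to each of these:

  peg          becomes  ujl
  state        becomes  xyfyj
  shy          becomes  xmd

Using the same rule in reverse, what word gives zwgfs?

urban

Compare letters: p→u is +5, e→j is +5, g→l is +5 — a constant shift. Each letter is shifted forward by 5 in the alphabet (a Caesar shift of +5).
Reversing it on zwgfs: z−5=u, w−5=r, g−5=b, f−5=a, s−5=n.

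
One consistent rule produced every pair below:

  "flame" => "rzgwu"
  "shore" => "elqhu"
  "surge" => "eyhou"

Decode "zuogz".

Each letter's alphabet position (a=0..z=25) is mapped through 23·x+6 mod 26 — an affine cipher.
Undoing it on zuogz: z(25)→17·(25−6)≡11=l; u(20)→17·(20−6)≡4=e; o(14)→17·(14−6)≡6=g; g(6)→17·(6−6)≡0=a; z(25)→17·(25−6)≡11=l (all mod 26).

legal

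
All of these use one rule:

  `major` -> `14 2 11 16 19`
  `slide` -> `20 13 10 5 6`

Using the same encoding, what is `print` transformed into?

m is letter #13 and maps to 14: an offset of 1. The number is (letter's place in the alphabet, a=1) + 1.
Applying it to print: p=16→17, r=18→19, i=9→10, n=14→15, t=20→21.

17 19 10 15 21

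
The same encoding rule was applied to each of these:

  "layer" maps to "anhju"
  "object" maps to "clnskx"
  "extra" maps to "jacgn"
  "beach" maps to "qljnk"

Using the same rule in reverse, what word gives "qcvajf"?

warmth

The output letters match the input read backwards, each shifted +9: layer reversed is reyal. The word is reversed, then every letter is shifted forward by 9.
Decoding qcvajf: shift back: q−9=h, c−9=t, v−9=m, a−9=r, j−9=a, f−9=w → htmraw; then reverse → warmth.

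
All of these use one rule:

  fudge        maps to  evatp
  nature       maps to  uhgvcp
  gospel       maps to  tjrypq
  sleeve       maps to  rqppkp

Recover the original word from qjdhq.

f(5)→e(4) and u(20)→v(21) fit y≡15x+7 (mod 26); the inverse of 15 mod 26 is 7. Treating letters as 0–25, the rule is x ↦ 15x + 7 (mod 26).
Reversing it on qjdhq: q(16)→7·(16−7)≡11=l; j(9)→7·(9−7)≡14=o; d(3)→7·(3−7)≡24=y; h(7)→7·(7−7)≡0=a; q(16)→7·(16−7)≡11=l (all mod 26).

loyal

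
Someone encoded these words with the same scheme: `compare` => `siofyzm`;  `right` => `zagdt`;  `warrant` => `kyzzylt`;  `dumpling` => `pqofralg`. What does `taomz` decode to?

c(2)→s(18) and o(14)→i(8) fit y≡23x+24 (mod 26); the inverse of 23 mod 26 is 17. Treating letters as 0–25, the rule is x ↦ 23x + 24 (mod 26).
Undoing it on taomz: t(19)→17·(19−24)≡19=t; a(0)→17·(0−24)≡8=i; o(14)→17·(14−24)≡12=m; m(12)→17·(12−24)≡4=e; z(25)→17·(25−24)≡17=r (all mod 26).

timer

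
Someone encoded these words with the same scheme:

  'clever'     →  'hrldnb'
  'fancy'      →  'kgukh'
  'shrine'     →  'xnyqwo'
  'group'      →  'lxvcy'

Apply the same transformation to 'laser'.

qgzma

Letter i (0-indexed) is shifted by i+5, so successive shifts are 5, 6, 7, ….
On laser: l+5=q, a+6=g, s+7=z, e+8=m, r+9=a.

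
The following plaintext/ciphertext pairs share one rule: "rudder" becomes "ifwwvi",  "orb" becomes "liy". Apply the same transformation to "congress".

xlmtivhh

Each pair mirrors across the alphabet (r↔i, u↔f, d↔w): positions sum to 25. This is the alphabet-reversal cipher (Atbash): a becomes z, b becomes y, etc.
For congress: c↔x, o↔l, n↔m, g↔t, r↔i, e↔v, s↔h, s↔h.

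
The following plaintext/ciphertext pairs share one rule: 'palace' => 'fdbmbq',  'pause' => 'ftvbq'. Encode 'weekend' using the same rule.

eoflffx

The output letters match the input read backwards, each shifted +1: palace reversed is ecalap. Two steps: reverse the string, then apply a Caesar shift of +1.
For weekend: reverse → dnekeew; then shift: d+1=e, n+1=o, e+1=f, k+1=l, e+1=f, e+1=f, w+1=x.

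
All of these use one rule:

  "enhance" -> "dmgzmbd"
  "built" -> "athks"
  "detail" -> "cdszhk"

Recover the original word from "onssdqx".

pottery

Compare letters: e→d is +25, n→m is +25, h→g is +25 — a constant shift. This is a Caesar cipher with shift 25.
Undoing it on onssdqx: o−25=p, n−25=o, s−25=t, s−25=t, d−25=e, q−25=r, x−25=y.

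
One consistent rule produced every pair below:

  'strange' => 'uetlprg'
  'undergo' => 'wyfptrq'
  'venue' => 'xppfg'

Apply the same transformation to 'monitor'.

ozptvzt

Shifts by position in strange: pos 0: s→u (+2), pos 1: t→e (+11), pos 2: r→t (+2), pos 3: a→l (+11) — repeating every 2. It's a Vigenère-style cipher with numeric key [2,11]: position i shifts by key[i mod 2].
Applying it to monitor: m+2=o, o+11=z, n+2=p, i+11=t, t+2=v, o+11=z, r+2=t.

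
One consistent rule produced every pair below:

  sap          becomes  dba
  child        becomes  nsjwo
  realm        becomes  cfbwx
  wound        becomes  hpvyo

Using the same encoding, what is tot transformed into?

The shift depends on letter class: consonant s→d is +11, but vowel a→b is +1. Two shifts are in play — +1 for a/e/i/o/u, +11 for every other letter.
On tot: t(cons)+11=e, o(vowel)+1=p, t(cons)+11=e.

epe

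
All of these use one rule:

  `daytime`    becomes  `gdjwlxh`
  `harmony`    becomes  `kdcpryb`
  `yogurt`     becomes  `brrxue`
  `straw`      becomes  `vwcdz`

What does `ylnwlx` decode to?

victim

A repeating key of period 3 is used — shifts +3, +3, +11 over and over.
Reversing it on ylnwlx: y−3=v, l−3=i, n−11=c, w−3=t, l−3=i, x−11=m.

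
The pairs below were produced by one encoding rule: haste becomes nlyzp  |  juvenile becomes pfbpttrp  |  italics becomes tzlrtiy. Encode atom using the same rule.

lzzs

The rule splits by letter class: vowels +11, consonants +6.
Applying it to atom: a(vowel)+11=l, t(cons)+6=z, o(vowel)+11=z, m(cons)+6=s.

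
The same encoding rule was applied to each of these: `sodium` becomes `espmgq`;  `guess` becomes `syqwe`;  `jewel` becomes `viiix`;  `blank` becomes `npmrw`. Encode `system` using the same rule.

ecexqq

Shifts by position in sodium: pos 0: s→e (+12), pos 1: o→s (+4), pos 2: d→p (+12), pos 3: i→m (+4) — repeating every 2. A repeating key of period 2 is used — shifts +12, +4 over and over.
Applying it to system: s+12=e, y+4=c, s+12=e, t+4=x, e+12=q, m+4=q.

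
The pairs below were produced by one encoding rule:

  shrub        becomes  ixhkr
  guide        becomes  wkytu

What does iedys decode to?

sonic

Compare letters: s→i is +16, h→x is +16, r→h is +16 — a constant shift. It's a constant shift of +16 (ROT16).
Reversing it on iedys: i−16=s, e−16=o, d−16=n, y−16=i, s−16=c.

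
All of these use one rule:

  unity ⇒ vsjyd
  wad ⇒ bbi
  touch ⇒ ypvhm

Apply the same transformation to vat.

The rule splits by letter class: vowels +1, consonants +5.
Applying it to vat: v(cons)+5=a, a(vowel)+1=b, t(cons)+5=y.

aby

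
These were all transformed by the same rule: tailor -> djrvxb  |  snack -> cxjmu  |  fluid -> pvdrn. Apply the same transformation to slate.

cvjdn

The shift depends on letter class: consonant t→d is +10, but vowel a→j is +9. Vowels shift forward by 9 and consonants shift forward by 10.
Applying it to slate: s(cons)+10=c, l(cons)+10=v, a(vowel)+9=j, t(cons)+10=d, e(vowel)+9=n.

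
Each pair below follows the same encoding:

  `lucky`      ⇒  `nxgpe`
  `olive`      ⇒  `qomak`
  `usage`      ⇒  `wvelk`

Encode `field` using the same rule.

In lucky: l→n is +2, u→x is +3, c→g is +4, k→p is +5 — the shift increases by 1 each position. Each letter shifts forward by (position + 2), i.e. 2, 3, 4, … — the shift grows by one for each successive letter.
Applying it to field: f+2=h, i+3=l, e+4=i, l+5=q, d+6=j.

hliqj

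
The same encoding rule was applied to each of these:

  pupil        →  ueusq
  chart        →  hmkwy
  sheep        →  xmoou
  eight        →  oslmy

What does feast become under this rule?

The shift depends on letter class: consonant p→u is +5, but vowel u→e is +10. The rule splits by letter class: vowels +10, consonants +5.
Applying it to feast: f(cons)+5=k, e(vowel)+10=o, a(vowel)+10=k, s(cons)+5=x, t(cons)+5=y.

kokxy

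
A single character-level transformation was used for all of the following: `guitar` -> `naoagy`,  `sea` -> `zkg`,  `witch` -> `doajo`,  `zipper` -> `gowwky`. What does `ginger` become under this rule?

nounky

The shift depends on letter class: consonant g→n is +7, but vowel u→a is +6. Vowels shift forward by 6 and consonants shift forward by 7.
On ginger: g(cons)+7=n, i(vowel)+6=o, n(cons)+7=u, g(cons)+7=n, e(vowel)+6=k, r(cons)+7=y.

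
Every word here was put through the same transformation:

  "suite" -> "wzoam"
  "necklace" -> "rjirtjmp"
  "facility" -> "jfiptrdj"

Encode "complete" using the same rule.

In suite: s→w is +4, u→z is +5, i→o is +6, t→a is +7 — the shift increases by 1 each position. The shift increases by 1 at each position, starting from +4: 4, 5, 6, ….
Applying it to complete: c+4=g, o+5=t, m+6=s, p+7=w, l+8=t, e+9=n, t+10=d, e+11=p.

gtswtndp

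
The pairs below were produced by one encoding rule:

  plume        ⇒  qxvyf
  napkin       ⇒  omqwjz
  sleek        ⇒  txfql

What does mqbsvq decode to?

Shifts by position in plume: pos 0: p→q (+1), pos 1: l→x (+12), pos 2: u→v (+1), pos 3: m→y (+12) — repeating every 2. A repeating key of period 2 is used — shifts +1, +12 over and over.
Decoding mqbsvq: m−1=l, q−12=e, b−1=a, s−12=g, v−1=u, q−12=e.

league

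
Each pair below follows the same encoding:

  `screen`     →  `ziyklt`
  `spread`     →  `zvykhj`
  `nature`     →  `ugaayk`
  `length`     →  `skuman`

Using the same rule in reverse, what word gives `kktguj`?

Shifts by position in screen: pos 0: s→z (+7), pos 1: c→i (+6), pos 2: r→y (+7), pos 3: e→k (+6) — repeating every 2. The shifts repeat in a cycle of length 2: positions 0,1,… shift by +7, +6, then the pattern repeats.
Decoding kktguj: k−7=d, k−6=e, t−7=m, g−6=a, u−7=n, j−6=d.

demand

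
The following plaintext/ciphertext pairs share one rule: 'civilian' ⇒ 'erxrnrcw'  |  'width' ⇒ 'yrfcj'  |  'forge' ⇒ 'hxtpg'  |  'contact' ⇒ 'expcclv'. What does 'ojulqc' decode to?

mascot

The shifts repeat in a cycle of length 2: positions 0,1,… shift by +2, +9, then the pattern repeats.
Decoding ojulqc: o−2=m, j−9=a, u−2=s, l−9=c, q−2=o, c−9=t.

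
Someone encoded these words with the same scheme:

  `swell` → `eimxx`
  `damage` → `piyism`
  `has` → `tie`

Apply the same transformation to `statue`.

Vowels shift forward by 8 and consonants shift forward by 12.
Applying it to statue: s(cons)+12=e, t(cons)+12=f, a(vowel)+8=i, t(cons)+12=f, u(vowel)+8=c, e(vowel)+8=m.

efifcm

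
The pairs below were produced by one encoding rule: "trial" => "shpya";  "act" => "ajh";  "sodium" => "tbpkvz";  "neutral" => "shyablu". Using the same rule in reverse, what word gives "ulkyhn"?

garden

The output letters match the input read backwards, each shifted +7: trial reversed is lairt. Read the word backwards and shift each letter +7.
Undoing it on ulkyhn: shift back: u−7=n, l−7=e, k−7=d, y−7=r, h−7=a, n−7=g → nedrag; then reverse → garden.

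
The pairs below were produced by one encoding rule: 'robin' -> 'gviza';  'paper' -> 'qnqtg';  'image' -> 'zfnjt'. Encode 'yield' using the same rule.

r(17)→g(6) and o(14)→v(21) fit y≡21x+13 (mod 26); the inverse of 21 mod 26 is 5. Each letter's alphabet position (a=0..z=25) is mapped through 21·x+13 mod 26 — an affine cipher.
Applying it to yield: y(24)→21·24+13≡23=x; i(8)→21·8+13≡25=z; e(4)→21·4+13≡19=t; l(11)→21·11+13≡10=k; d(3)→21·3+13≡24=y (all mod 26).

xztky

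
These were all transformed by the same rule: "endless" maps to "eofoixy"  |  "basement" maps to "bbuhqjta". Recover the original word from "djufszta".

In endless: e→e is +0, n→o is +1, d→f is +2, l→o is +3 — the shift increases by 1 each position. The shift increases by 1 at each position, starting from +0: 0, 1, 2, ….
Reversing it on djufszta: d−0=d, j−1=i, u−2=s, f−3=c, s−4=o, z−5=u, t−6=n, a−7=t.

discount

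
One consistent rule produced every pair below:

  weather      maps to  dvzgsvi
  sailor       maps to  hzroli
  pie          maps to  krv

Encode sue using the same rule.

hfv

Each pair mirrors across the alphabet (w↔d, e↔v, a↔z): positions sum to 25. This is the alphabet-reversal cipher (Atbash): a becomes z, b becomes y, etc.
Applying it to sue: s↔h, u↔f, e↔v.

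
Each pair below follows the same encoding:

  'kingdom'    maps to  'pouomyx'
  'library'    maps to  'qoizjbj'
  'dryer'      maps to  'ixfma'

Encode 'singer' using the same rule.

xouonb

Letter i (0-indexed) is shifted by i+5, so successive shifts are 5, 6, 7, ….
For singer: s+5=x, i+6=o, n+7=u, g+8=o, e+9=n, r+10=b.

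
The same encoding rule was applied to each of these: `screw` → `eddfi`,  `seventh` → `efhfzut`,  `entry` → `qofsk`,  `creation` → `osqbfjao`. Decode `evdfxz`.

surely

Shifts by position in screw: pos 0: s→e (+12), pos 1: c→d (+1), pos 2: r→d (+12), pos 3: e→f (+1) — repeating every 2. The shifts repeat in a cycle of length 2: positions 0,1,… shift by +12, +1, then the pattern repeats.
Reversing it on evdfxz: e−12=s, v−1=u, d−12=r, f−1=e, x−12=l, z−1=y.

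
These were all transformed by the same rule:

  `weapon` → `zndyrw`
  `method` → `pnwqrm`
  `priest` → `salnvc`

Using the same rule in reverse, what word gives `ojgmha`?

It's a Vigenère-style cipher with numeric key [3,9]: position i shifts by key[i mod 2].
Undoing it on ojgmha: o−3=l, j−9=a, g−3=d, m−9=d, h−3=e, a−9=r.

ladder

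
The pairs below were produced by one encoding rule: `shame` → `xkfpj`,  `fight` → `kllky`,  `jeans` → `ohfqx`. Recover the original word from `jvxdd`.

The shifts repeat in a cycle of length 2: positions 0,1,… shift by +5, +3, then the pattern repeats.
Decoding jvxdd: j−5=e, v−3=s, x−5=s, d−3=a, d−5=y.

essay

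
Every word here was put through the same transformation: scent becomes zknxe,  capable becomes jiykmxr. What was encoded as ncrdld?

In scent: s→z is +7, c→k is +8, e→n is +9, n→x is +10 — the shift increases by 1 each position. Each letter shifts forward by (position + 7), i.e. 7, 8, 9, … — the shift grows by one for each successive letter.
Reversing it on ncrdld: n−7=g, c−8=u, r−9=i, d−10=t, l−11=a, d−12=r.

guitar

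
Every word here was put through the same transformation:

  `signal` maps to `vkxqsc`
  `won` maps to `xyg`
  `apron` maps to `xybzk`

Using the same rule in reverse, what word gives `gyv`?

Two steps: reverse the string, then apply a Caesar shift of +10.
Undoing it on gyv: shift back: g−10=w, y−10=o, v−10=l → wol; then reverse → low.

low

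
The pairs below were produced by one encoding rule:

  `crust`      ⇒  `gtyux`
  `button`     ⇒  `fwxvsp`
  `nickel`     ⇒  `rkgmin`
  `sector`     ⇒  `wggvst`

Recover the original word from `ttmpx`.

It's a Vigenère-style cipher with numeric key [4,2]: position i shifts by key[i mod 2].
Decoding ttmpx: t−4=p, t−2=r, m−4=i, p−2=n, x−4=t.

print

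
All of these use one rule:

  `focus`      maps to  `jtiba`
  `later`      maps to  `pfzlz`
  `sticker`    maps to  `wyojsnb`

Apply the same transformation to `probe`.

In focus: f→j is +4, o→t is +5, c→i is +6, u→b is +7 — the shift increases by 1 each position. Each letter shifts forward by (position + 4), i.e. 4, 5, 6, … — the shift grows by one for each successive letter.
For probe: p+4=t, r+5=w, o+6=u, b+7=i, e+8=m.

twuim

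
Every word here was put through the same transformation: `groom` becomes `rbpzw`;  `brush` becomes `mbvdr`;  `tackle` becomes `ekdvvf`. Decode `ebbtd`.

trait

A repeating key of period 3 is used — shifts +11, +10, +1 over and over.
Decoding ebbtd: e−11=t, b−10=r, b−1=a, t−11=i, d−10=t.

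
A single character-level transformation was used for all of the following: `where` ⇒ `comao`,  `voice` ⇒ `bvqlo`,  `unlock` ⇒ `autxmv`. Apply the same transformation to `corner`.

ivzwoc

In where: w→c is +6, h→o is +7, e→m is +8, r→a is +9 — the shift increases by 1 each position. Each letter shifts forward by (position + 6), i.e. 6, 7, 8, … — the shift grows by one for each successive letter.
For corner: c+6=i, o+7=v, r+8=z, n+9=w, e+10=o, r+11=c.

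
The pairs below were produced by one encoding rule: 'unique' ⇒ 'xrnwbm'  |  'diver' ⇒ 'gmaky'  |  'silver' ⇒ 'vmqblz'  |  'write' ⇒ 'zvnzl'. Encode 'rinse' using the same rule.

In unique: u→x is +3, n→r is +4, i→n is +5, q→w is +6 — the shift increases by 1 each position. Letter i (0-indexed) is shifted by i+3, so successive shifts are 3, 4, 5, ….
On rinse: r+3=u, i+4=m, n+5=s, s+6=y, e+7=l.

umsyl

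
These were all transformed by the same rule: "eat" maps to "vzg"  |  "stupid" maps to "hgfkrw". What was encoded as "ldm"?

own

Each pair mirrors across the alphabet (e↔v, a↔z, t↔g): positions sum to 25. This is the alphabet-reversal cipher (Atbash): a becomes z, b becomes y, etc.
Reversing it on ldm: l↔o, d↔w, m↔n.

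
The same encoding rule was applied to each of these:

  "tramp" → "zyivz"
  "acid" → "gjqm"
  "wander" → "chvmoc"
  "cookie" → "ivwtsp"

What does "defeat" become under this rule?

In tramp: t→z is +6, r→y is +7, a→i is +8, m→v is +9 — the shift increases by 1 each position. Letter i (0-indexed) is shifted by i+6, so successive shifts are 6, 7, 8, ….
Applying it to defeat: d+6=j, e+7=l, f+8=n, e+9=n, a+10=k, t+11=e.

jlnnke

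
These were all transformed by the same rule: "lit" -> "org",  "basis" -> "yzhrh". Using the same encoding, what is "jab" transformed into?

qzy

Each pair mirrors across the alphabet (l↔o, i↔r, t↔g): positions sum to 25. Each letter is replaced by its mirror in the alphabet: a↔z, b↔y, c↔x, and so on (the Atbash cipher).
For jab: j↔q, a↔z, b↔y.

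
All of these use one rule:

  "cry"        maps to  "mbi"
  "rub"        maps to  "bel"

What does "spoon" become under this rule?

czyyx

Each letter is shifted forward by 10 in the alphabet (a Caesar shift of +10).
On spoon: s+10=c, p+10=z, o+10=y, o+10=y, n+10=x.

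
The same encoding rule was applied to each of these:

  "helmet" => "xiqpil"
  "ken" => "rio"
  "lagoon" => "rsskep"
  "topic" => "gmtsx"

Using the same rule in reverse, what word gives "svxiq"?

metro

The output letters match the input read backwards, each shifted +4: helmet reversed is temleh. The word is reversed, then every letter is shifted forward by 4.
Reversing it on svxiq: shift back: s−4=o, v−4=r, x−4=t, i−4=e, q−4=m → ortem; then reverse → metro.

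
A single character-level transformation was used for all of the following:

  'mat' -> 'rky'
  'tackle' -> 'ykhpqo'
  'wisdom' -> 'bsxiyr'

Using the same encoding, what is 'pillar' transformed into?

The shift depends on letter class: consonant m→r is +5, but vowel a→k is +10. Vowels shift forward by 10 and consonants shift forward by 5.
On pillar: p(cons)+5=u, i(vowel)+10=s, l(cons)+5=q, l(cons)+5=q, a(vowel)+10=k, r(cons)+5=w.

usqqkw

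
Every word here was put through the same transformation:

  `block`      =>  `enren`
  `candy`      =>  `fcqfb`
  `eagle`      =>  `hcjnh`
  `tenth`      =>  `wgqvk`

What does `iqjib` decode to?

foggy

Shifts by position in block: pos 0: b→e (+3), pos 1: l→n (+2), pos 2: o→r (+3), pos 3: c→e (+2) — repeating every 2. A repeating key of period 2 is used — shifts +3, +2 over and over.
Reversing it on iqjib: i−3=f, q−2=o, j−3=g, i−2=g, b−3=y.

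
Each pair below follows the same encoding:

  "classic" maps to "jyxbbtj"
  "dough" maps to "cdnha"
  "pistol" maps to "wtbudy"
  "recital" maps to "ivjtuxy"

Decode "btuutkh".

c(2)→j(9) and l(11)→y(24) fit y≡19x+23 (mod 26); the inverse of 19 mod 26 is 11. Each letter's alphabet position (a=0..z=25) is mapped through 19·x+23 mod 26 — an affine cipher.
Undoing it on btuutkh: b(1)→11·(1−23)≡18=s; t(19)→11·(19−23)≡8=i; u(20)→11·(20−23)≡19=t; u(20)→11·(20−23)≡19=t; t(19)→11·(19−23)≡8=i; k(10)→11·(10−23)≡13=n; h(7)→11·(7−23)≡6=g (all mod 26).

sitting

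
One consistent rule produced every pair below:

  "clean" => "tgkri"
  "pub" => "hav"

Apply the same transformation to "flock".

qiurl

Read the word backwards and shift each letter +6.
For flock: reverse → kcolf; then shift: k+6=q, c+6=i, o+6=u, l+6=r, f+6=l.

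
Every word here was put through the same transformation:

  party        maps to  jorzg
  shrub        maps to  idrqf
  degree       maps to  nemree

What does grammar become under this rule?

mrokkor

p(15)→j(9) and a(0)→o(14) fit y≡17x+14 (mod 26); the inverse of 17 mod 26 is 23. This is an affine cipher: with a=0,…,z=25, each position x becomes (17x+14) mod 26.
Applying it to grammar: g(6)→17·6+14≡12=m; r(17)→17·17+14≡17=r; a(0)→17·0+14≡14=o; m(12)→17·12+14≡10=k; m(12)→17·12+14≡10=k; a(0)→17·0+14≡14=o; r(17)→17·17+14≡17=r (all mod 26).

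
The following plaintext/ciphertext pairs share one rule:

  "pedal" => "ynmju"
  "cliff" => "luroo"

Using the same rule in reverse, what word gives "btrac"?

Compare letters: p→y is +9, e→n is +9, d→m is +9 — a constant shift. It's a constant shift of +9 (ROT9).
Undoing it on btrac: b−9=s, t−9=k, r−9=i, a−9=r, c−9=t.

skirt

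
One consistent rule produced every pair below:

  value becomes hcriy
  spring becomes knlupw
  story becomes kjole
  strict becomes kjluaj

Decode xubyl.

fiber

v(21)→h(7) and a(0)→c(2) fit y≡25x+2 (mod 26); the inverse of 25 mod 26 is 25. Each letter's alphabet position (a=0..z=25) is mapped through 25·x+2 mod 26 — an affine cipher.
Decoding xubyl: x(23)→25·(23−2)≡5=f; u(20)→25·(20−2)≡8=i; b(1)→25·(1−2)≡1=b; y(24)→25·(24−2)≡4=e; l(11)→25·(11−2)≡17=r (all mod 26).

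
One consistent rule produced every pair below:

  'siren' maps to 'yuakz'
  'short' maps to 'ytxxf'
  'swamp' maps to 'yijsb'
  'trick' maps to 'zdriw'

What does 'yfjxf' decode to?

start

Shifts by position in siren: pos 0: s→y (+6), pos 1: i→u (+12), pos 2: r→a (+9), pos 3: e→k (+6), pos 4: n→z (+12) — repeating every 3. A repeating key of period 3 is used — shifts +6, +12, +9 over and over.
Reversing it on yfjxf: y−6=s, f−12=t, j−9=a, x−6=r, f−12=t.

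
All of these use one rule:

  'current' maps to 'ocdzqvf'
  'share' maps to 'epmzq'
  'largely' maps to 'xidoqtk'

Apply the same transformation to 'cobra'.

It's a Vigenère-style cipher with numeric key [12,8]: position i shifts by key[i mod 2].
Applying it to cobra: c+12=o, o+8=w, b+12=n, r+8=z, a+12=m.

ownzm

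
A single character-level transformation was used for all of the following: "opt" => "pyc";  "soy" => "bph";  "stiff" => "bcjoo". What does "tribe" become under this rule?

cajkf

The shift depends on letter class: consonant p→y is +9, but vowel o→p is +1. The rule splits by letter class: vowels +1, consonants +9.
For tribe: t(cons)+9=c, r(cons)+9=a, i(vowel)+1=j, b(cons)+9=k, e(vowel)+1=f.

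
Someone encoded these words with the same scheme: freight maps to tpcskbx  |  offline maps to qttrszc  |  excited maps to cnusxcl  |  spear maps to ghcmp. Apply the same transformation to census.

This is an affine cipher: with a=0,…,z=25, each position x becomes (17x+12) mod 26.
On census: c(2)→17·2+12≡20=u; e(4)→17·4+12≡2=c; n(13)→17·13+12≡25=z; s(18)→17·18+12≡6=g; u(20)→17·20+12≡14=o; s(18)→17·18+12≡6=g (all mod 26).

uczgog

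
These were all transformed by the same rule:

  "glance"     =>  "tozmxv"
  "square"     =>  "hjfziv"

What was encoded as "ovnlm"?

lemon

Each pair mirrors across the alphabet (g↔t, l↔o, a↔z): positions sum to 25. This is the alphabet-reversal cipher (Atbash): a becomes z, b becomes y, etc.
Decoding ovnlm: o↔l, v↔e, n↔m, l↔o, m↔n.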